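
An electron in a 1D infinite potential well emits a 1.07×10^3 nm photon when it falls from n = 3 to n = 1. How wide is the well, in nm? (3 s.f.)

L = 1.61 nm

The photon carries ΔE = hc/λ = 6.626×10^-34·2.998×10^8/1.07×10^-6 m = 1.857×10^-19 J.
Since ΔE = (3² − 1²)E_1, E_1 = 2.321×10^-20 J, and L = h/√(8m_eE_1) = 1.61×10^-9 m = 1.61 nm.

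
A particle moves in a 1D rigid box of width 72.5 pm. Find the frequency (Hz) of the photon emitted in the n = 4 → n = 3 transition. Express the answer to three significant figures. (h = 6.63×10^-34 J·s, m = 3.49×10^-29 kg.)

E_1 = h²/(8mL²) = 2.995×10^-19 J and ΔE = (4² − 3²)E_1 = 2.096×10^-18 J.
f = ΔE/h = 2.096×10^-18/6.63×10^-34 = 3.16×10^15 Hz.

f = 3.16×10^15 Hz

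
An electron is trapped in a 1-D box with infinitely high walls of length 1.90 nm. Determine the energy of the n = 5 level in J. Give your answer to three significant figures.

For an infinite well E_n = n²h²/(8m_eL²), so E_1 = h²/(8m_eL²) = (6.626×10^-34)²/(8·9.109×10^-31·(1.90×10^-9 m)²) = 1.669×10^-20 J.
Then E_5 = 5²·E_1 = 25·1.669×10^-20 J = 4.17×10^-19 J.

E_5 = 4.17×10^-19 J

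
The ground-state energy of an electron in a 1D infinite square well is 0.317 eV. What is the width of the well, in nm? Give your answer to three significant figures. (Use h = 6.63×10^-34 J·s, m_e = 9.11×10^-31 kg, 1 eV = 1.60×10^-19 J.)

From E_n = n²h²/(8m_eL²), L = n·h/√(8m_eE_n).
E_1 = 0.317 eV = 5.072×10^-20 J, so L = 1·6.63×10^-34/√(8·9.11×10^-31·5.072×10^-20) = 1.09×10^-9 m = 1.09 nm.

L = 1.09 nm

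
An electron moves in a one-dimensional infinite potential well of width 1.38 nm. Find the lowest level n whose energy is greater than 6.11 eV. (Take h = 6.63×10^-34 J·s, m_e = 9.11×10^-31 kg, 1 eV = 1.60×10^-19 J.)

E_1 = h²/(8m_eL²) = 3.167×10^-20 J = 0.1979 eV.
Need n² > 6.11/0.1979 = 30.87, i.e. n > 5.556.
The smallest integer satisfying this is n = 6.

n = 6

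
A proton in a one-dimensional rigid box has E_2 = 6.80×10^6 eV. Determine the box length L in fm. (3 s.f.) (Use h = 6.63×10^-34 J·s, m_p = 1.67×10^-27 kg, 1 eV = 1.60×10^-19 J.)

From E_n = n²h²/(8m_pL²), L = n·h/√(8m_pE_n).
E_2 = 6.80×10^6 eV = 1.088×10^-12 J, so L = 2·6.63×10^-34/√(8·1.67×10^-27·1.088×10^-12) = 1.10×10^-14 m = 11.0 fm.

L = 11.0 fm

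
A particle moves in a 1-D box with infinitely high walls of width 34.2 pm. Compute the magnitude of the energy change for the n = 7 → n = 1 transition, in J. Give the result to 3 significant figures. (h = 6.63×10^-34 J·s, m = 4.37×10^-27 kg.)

E_1 = h²/(8mL²) = 1.075×10^-20 J.
|ΔE| = |7² − 1²|·E_1 = 48·1.075×10^-20 J = 5.16×10^-19 J.

|ΔE| = 5.16×10^-19 J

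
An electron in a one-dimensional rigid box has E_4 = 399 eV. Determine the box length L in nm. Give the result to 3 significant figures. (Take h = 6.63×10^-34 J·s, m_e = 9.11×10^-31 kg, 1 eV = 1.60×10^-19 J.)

L = 0.123 nm

From E_n = n²h²/(8m_eL²), L = n·h/√(8m_eE_n).
E_4 = 399 eV = 6.384×10^-17 J, so L = 4·6.63×10^-34/√(8·9.11×10^-31·6.384×10^-17) = 1.23×10^-10 m = 0.123 nm.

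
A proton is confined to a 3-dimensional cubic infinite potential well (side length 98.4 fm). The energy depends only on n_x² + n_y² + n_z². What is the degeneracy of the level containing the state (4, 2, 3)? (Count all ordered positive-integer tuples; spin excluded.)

degeneracy = 6

The level has n_x² + n_y² + n_z² = 29. The ordered positive-integer solutions are (2, 3, 4), (2, 4, 3), (3, 2, 4), (3, 4, 2), (4, 2, 3), (4, 3, 2).
That gives 6 states.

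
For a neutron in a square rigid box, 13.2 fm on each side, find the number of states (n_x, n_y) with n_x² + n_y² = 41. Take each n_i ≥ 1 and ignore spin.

The level has n_x² + n_y² = 41. The ordered positive-integer solutions are (4, 5), (5, 4).
That gives 2 states.

degeneracy = 2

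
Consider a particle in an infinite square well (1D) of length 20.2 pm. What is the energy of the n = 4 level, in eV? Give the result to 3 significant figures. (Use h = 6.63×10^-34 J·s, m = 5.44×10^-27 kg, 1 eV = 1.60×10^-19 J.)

For an infinite well E_n = n²h²/(8mL²), so E_1 = h²/(8mL²) = (6.63×10^-34)²/(8·5.44×10^-27·(2.02×10^-11 m)²) = 2.475×10^-20 J.
Then E_4 = 4²·E_1 = 16·2.475×10^-20 J = 3.960×10^-19 J.
Converting, E_4 = 3.960×10^-19 J / (1.60×10^-19 J/eV) = 2.48 eV.

E_4 = 2.48 eV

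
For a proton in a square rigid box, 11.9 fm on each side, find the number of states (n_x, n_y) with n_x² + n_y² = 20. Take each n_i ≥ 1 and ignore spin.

degeneracy = 2

The level has n_x² + n_y² = 20. The ordered positive-integer solutions are (2, 4), (4, 2).
That gives 2 states.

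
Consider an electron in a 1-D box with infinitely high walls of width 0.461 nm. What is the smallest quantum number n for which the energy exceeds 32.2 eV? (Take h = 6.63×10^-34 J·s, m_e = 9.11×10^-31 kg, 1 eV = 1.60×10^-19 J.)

n = 5

E_1 = h²/(8m_eL²) = 2.838×10^-19 J = 1.774 eV.
Need n² > 32.2/1.774 = 18.15, i.e. n > 4.260.
The smallest integer satisfying this is n = 5.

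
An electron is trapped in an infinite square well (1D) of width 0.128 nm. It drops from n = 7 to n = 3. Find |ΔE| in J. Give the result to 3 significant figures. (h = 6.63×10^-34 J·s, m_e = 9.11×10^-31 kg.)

|ΔE| = 1.47×10^-16 J

E_1 = h²/(8m_eL²) = 3.681×10^-18 J.
|ΔE| = |7² − 3²|·E_1 = 40·3.681×10^-18 J = 1.47×10^-16 J.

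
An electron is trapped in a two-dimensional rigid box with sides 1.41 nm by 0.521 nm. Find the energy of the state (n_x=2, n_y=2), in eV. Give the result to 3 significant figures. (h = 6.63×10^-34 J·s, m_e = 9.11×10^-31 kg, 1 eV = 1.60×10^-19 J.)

For a 2D rectangular well E = (h²/8m_e)·Σ n_i²/L_i² = (6.63×10^-34)²/(8·9.11×10^-31) · [2²/(1.41 nm)² + 2²/(0.521 nm)²].
Evaluating gives E = 1.010×10^-18 J = 6.31 eV.

E = 6.31 eV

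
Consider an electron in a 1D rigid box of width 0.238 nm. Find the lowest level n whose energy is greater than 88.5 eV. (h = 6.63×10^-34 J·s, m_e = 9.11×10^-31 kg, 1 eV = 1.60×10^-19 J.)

E_1 = h²/(8m_eL²) = 1.065×10^-18 J = 6.656 eV.
Need n² > 88.5/6.656 = 13.30, i.e. n > 3.647.
The smallest integer satisfying this is n = 4.

n = 4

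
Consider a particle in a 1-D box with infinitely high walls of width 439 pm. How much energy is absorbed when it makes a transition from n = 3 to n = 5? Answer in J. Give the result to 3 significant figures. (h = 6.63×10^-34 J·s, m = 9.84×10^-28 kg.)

E_1 = h²/(8mL²) = 2.897×10^-22 J.
|ΔE| = |3² − 5²|·E_1 = 16·2.897×10^-22 J = 4.64×10^-21 J.

|ΔE| = 4.64×10^-21 J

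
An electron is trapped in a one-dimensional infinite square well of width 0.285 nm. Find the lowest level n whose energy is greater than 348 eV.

E_1 = h²/(8m_eL²) = 7.417×10^-19 J = 4.630 eV.
Need n² > 348/4.630 = 75.16, i.e. n > 8.669.
The smallest integer satisfying this is n = 9.

n = 9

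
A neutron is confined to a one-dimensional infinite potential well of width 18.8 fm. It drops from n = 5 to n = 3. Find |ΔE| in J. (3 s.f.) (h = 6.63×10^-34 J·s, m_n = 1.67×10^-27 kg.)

|ΔE| = 1.49×10^-12 J

E_1 = h²/(8m_nL²) = 9.309×10^-14 J.
|ΔE| = |5² − 3²|·E_1 = 16·9.309×10^-14 J = 1.49×10^-12 J.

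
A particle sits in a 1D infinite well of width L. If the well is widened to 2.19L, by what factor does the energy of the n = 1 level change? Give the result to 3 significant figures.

E_n ∝ 1/L², so the energy scales by 1/2.19² = 0.209.

0.209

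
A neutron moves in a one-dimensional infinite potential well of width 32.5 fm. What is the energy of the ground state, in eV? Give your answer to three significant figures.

For an infinite well E_n = n²h²/(8m_nL²), so E_1 = h²/(8m_nL²) = (6.626×10^-34)²/(8·1.675×10^-27·(3.25×10^-14 m)²) = 3.102×10^-14 J.
Converting, E_1 = 3.102×10^-14 J / (1.602×10^-19 J/eV) = 1.94×10^5 eV.

E_1 = 1.94×10^5 eV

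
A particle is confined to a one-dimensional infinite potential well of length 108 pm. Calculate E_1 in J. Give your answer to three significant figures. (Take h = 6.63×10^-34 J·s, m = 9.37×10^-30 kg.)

For an infinite well E_n = n²h²/(8mL²), so E_1 = h²/(8mL²) = (6.63×10^-34)²/(8·9.37×10^-30·(1.08×10^-10 m)²) = 5.027×10^-19 J.

E_1 = 5.03×10^-19 J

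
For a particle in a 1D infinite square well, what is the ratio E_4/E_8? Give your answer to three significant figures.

E_n ∝ n², so E_4/E_8 = 4²/8² = 16/64 = 0.250.

0.250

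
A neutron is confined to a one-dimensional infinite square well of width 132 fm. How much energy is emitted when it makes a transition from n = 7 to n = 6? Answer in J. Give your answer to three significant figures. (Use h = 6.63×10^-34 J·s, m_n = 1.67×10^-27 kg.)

|ΔE| = 2.45×10^-14 J

E_1 = h²/(8m_nL²) = 1.888×10^-15 J.
|ΔE| = |7² − 6²|·E_1 = 13·1.888×10^-15 J = 2.45×10^-14 J.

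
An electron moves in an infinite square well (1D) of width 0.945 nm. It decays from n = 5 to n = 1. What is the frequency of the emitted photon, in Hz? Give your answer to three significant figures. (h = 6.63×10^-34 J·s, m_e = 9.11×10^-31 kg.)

E_1 = h²/(8m_eL²) = 6.754×10^-20 J and ΔE = (5² − 1²)E_1 = 1.621×10^-18 J.
f = ΔE/h = 1.621×10^-18/6.63×10^-34 = 2.44×10^15 Hz.

f = 2.44×10^15 Hz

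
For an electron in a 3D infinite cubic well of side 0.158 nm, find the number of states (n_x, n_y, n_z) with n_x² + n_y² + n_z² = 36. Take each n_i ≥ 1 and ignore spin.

degeneracy = 3

The level has n_x² + n_y² + n_z² = 36. The ordered positive-integer solutions are (2, 4, 4), (4, 2, 4), (4, 4, 2).
That gives 3 states.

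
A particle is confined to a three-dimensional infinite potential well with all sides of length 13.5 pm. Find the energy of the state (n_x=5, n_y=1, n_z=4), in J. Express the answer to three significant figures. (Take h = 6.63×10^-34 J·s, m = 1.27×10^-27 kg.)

For a 3D rectangular well E = (h²/8m)·Σ n_i²/L_i² = (6.63×10^-34)²/(8·1.27×10^-27) · [5²/(13.5 pm)² + 1²/(13.5 pm)² + 4²/(13.5 pm)²].
Evaluating gives E = 9.97×10^-18 J.

E = 9.97×10^-18 J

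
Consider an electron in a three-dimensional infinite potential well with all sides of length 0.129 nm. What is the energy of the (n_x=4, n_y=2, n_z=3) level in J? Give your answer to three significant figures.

E = 1.05×10^-16 J

For a 3D rectangular well E = (h²/8m_e)·Σ n_i²/L_i² = (6.626×10^-34)²/(8·9.109×10^-31) · [4²/(0.129 nm)² + 2²/(0.129 nm)² + 3²/(0.129 nm)²].
Evaluating gives E = 1.05×10^-16 J.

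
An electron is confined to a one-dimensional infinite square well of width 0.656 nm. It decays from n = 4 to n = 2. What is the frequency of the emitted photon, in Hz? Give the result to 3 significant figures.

E_1 = h²/(8m_eL²) = 1.400×10^-19 J and ΔE = (4² − 2²)E_1 = 1.680×10^-18 J.
f = ΔE/h = 1.680×10^-18/6.626×10^-34 = 2.54×10^15 Hz.

f = 2.54×10^15 Hz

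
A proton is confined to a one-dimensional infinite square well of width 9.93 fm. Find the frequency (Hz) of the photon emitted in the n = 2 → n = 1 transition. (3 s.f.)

f = 1.51×10^21 Hz

E_1 = h²/(8m_pL²) = 3.327×10^-13 J and ΔE = (2² − 1²)E_1 = 9.981×10^-13 J.
f = ΔE/h = 9.981×10^-13/6.626×10^-34 = 1.51×10^21 Hz.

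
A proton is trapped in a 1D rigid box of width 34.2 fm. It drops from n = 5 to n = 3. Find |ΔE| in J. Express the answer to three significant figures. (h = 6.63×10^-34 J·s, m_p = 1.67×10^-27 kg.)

|ΔE| = 4.50×10^-13 J

E_1 = h²/(8m_pL²) = 2.813×10^-14 J.
|ΔE| = |5² − 3²|·E_1 = 16·2.813×10^-14 J = 4.50×10^-13 J.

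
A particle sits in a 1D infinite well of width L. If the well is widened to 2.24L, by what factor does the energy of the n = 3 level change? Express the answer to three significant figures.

E_n ∝ 1/L², so the energy scales by 1/2.24² = 0.199.

0.199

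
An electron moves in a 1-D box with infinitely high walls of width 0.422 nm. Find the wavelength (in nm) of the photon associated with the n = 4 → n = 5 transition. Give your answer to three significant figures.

λ = 65.2 nm

E_1 = h²/(8m_eL²) = 3.383×10^-19 J, so ΔE = (5² − 4²)E_1 = 3.045×10^-18 J.
λ = hc/ΔE = (6.626×10^-34·2.998×10^8)/3.045×10^-18 = 6.52×10^-8 m = 65.2 nm.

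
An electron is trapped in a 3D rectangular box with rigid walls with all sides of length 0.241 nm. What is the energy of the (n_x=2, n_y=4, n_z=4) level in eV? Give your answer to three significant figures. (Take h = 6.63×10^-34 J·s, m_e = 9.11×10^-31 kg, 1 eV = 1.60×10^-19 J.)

For a 3D rectangular well E = (h²/8m_e)·Σ n_i²/L_i² = (6.63×10^-34)²/(8·9.11×10^-31) · [2²/(0.241 nm)² + 4²/(0.241 nm)² + 4²/(0.241 nm)²].
Evaluating gives E = 3.738×10^-17 J = 234 eV.

E = 234 eV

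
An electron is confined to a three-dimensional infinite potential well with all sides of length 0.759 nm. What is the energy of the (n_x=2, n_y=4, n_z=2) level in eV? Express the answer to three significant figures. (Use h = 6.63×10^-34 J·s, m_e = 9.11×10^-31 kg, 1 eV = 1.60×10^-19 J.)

For a 3D rectangular well E = (h²/8m_e)·Σ n_i²/L_i² = (6.63×10^-34)²/(8·9.11×10^-31) · [2²/(0.759 nm)² + 4²/(0.759 nm)² + 2²/(0.759 nm)²].
Evaluating gives E = 2.513×10^-18 J = 15.7 eV.

E = 15.7 eV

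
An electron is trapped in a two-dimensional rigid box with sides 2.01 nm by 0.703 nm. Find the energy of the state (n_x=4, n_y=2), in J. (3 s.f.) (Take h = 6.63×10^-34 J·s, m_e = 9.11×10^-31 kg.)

For a 2D rectangular well E = (h²/8m_e)·Σ n_i²/L_i² = (6.63×10^-34)²/(8·9.11×10^-31) · [4²/(2.01 nm)² + 2²/(0.703 nm)²].
Evaluating gives E = 7.27×10^-19 J.

E = 7.27×10^-19 J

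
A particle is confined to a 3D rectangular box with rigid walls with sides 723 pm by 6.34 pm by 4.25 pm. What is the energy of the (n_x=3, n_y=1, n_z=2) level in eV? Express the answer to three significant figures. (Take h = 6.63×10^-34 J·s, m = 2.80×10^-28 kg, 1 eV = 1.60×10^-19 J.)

E = 302 eV

For a 3D rectangular well E = (h²/8m)·Σ n_i²/L_i² = (6.63×10^-34)²/(8·2.80×10^-28) · [3²/(723 pm)² + 1²/(6.34 pm)² + 2²/(4.25 pm)²].
Evaluating gives E = 4.834×10^-17 J = 302 eV.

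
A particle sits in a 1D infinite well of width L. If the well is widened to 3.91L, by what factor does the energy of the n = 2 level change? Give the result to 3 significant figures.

E_n ∝ 1/L², so the energy scales by 1/3.91² = 0.0654.

0.0654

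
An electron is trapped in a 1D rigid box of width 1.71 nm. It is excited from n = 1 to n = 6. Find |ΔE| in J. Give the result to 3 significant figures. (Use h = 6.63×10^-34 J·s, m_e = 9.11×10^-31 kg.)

E_1 = h²/(8m_eL²) = 2.063×10^-20 J.
|ΔE| = |1² − 6²|·E_1 = 35·2.063×10^-20 J = 7.22×10^-19 J.

|ΔE| = 7.22×10^-19 J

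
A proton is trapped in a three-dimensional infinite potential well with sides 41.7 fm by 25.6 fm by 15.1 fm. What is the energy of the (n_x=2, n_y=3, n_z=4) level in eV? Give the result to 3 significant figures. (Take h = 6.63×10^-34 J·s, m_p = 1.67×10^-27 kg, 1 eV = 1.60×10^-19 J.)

E = 1.77×10^7 eV

For a 3D rectangular well E = (h²/8m_p)·Σ n_i²/L_i² = (6.63×10^-34)²/(8·1.67×10^-27) · [2²/(41.7 fm)² + 3²/(25.6 fm)² + 4²/(15.1 fm)²].
Evaluating gives E = 2.836×10^-12 J = 1.77×10^7 eV.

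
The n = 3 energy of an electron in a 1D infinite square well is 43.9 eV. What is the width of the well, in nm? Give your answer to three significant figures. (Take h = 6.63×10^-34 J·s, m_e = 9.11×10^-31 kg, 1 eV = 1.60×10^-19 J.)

L = 0.278 nm

From E_n = n²h²/(8m_eL²), L = n·h/√(8m_eE_n).
E_3 = 43.9 eV = 7.024×10^-18 J, so L = 3·6.63×10^-34/√(8·9.11×10^-31·7.024×10^-18) = 2.78×10^-10 m = 0.278 nm.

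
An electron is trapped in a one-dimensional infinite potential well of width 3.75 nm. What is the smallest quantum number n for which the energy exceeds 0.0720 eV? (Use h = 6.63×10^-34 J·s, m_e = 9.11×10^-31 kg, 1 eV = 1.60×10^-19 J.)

E_1 = h²/(8m_eL²) = 4.289×10^-21 J = 0.02681 eV.
Need n² > 0.0720/0.02681 = 2.686, i.e. n > 1.639.
The smallest integer satisfying this is n = 2.

n = 2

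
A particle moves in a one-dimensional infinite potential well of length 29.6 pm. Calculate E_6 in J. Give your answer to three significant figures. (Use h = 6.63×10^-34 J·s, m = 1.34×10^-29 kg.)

E_6 = 1.68×10^-16 J

For an infinite well E_n = n²h²/(8mL²), so E_1 = h²/(8mL²) = (6.63×10^-34)²/(8·1.34×10^-29·(2.96×10^-11 m)²) = 4.680×10^-18 J.
Then E_6 = 6²·E_1 = 36·4.680×10^-18 J = 1.68×10^-16 J.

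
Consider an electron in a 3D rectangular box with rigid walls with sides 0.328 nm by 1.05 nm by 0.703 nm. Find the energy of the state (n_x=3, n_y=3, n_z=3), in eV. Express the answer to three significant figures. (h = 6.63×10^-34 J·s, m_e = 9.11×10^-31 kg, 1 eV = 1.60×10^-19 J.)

E = 41.5 eV

For a 3D rectangular well E = (h²/8m_e)·Σ n_i²/L_i² = (6.63×10^-34)²/(8·9.11×10^-31) · [3²/(0.328 nm)² + 3²/(1.05 nm)² + 3²/(0.703 nm)²].
Evaluating gives E = 6.636×10^-18 J = 41.5 eV.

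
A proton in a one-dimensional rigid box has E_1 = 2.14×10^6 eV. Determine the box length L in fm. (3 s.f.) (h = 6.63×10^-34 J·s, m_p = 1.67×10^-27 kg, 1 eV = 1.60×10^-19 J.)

From E_n = n²h²/(8m_pL²), L = n·h/√(8m_pE_n).
E_1 = 2.14×10^6 eV = 3.424×10^-13 J, so L = 1·6.63×10^-34/√(8·1.67×10^-27·3.424×10^-13) = 9.80×10^-15 m = 9.80 fm.

L = 9.80 fm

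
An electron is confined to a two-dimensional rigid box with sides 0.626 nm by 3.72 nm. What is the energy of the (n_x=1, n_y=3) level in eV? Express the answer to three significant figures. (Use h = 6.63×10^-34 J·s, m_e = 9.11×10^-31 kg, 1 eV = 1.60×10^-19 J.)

E = 1.21 eV

For a 2D rectangular well E = (h²/8m_e)·Σ n_i²/L_i² = (6.63×10^-34)²/(8·9.11×10^-31) · [1²/(0.626 nm)² + 3²/(3.72 nm)²].
Evaluating gives E = 1.931×10^-19 J = 1.21 eV.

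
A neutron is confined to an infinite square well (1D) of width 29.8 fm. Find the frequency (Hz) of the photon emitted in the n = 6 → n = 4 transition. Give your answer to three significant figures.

E_1 = h²/(8m_nL²) = 3.689×10^-14 J and ΔE = (6² − 4²)E_1 = 7.378×10^-13 J.
f = ΔE/h = 7.378×10^-13/6.626×10^-34 = 1.11×10^21 Hz.

f = 1.11×10^21 Hz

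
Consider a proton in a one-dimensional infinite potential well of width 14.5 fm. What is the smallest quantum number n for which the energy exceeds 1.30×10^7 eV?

n = 4

E_1 = h²/(8m_pL²) = 1.560×10^-13 J = 9.738×10^5 eV.
Need n² > 1.30×10^7/9.738×10^5 = 13.35, i.e. n > 3.654.
The smallest integer satisfying this is n = 4.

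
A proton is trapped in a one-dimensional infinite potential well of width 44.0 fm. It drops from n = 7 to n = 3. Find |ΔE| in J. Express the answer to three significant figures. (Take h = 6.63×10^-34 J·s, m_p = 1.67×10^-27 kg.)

E_1 = h²/(8m_pL²) = 1.699×10^-14 J.
|ΔE| = |7² − 3²|·E_1 = 40·1.699×10^-14 J = 6.80×10^-13 J.

|ΔE| = 6.80×10^-13 J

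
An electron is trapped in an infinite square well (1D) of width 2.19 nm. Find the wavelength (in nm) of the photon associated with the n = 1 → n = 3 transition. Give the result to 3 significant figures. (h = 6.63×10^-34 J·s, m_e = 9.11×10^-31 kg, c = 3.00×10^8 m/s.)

λ = 1.98×10^3 nm

E_1 = h²/(8m_eL²) = 1.258×10^-20 J, so ΔE = (3² − 1²)E_1 = 1.006×10^-19 J.
λ = hc/ΔE = (6.63×10^-34·3.00×10^8)/1.006×10^-19 = 1.98×10^-6 m = 1.98×10^3 nm.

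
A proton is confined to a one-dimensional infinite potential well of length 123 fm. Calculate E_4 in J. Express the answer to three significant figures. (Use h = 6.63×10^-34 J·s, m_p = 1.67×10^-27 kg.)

E_4 = 3.48×10^-14 J

For an infinite well E_n = n²h²/(8m_pL²), so E_1 = h²/(8m_pL²) = (6.63×10^-34)²/(8·1.67×10^-27·(1.23×10^-13 m)²) = 2.175×10^-15 J.
Then E_4 = 4²·E_1 = 16·2.175×10^-15 J = 3.48×10^-14 J.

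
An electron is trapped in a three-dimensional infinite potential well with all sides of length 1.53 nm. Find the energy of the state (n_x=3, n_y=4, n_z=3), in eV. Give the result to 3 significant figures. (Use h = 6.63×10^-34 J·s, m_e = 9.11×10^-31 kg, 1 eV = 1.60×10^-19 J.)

For a 3D rectangular well E = (h²/8m_e)·Σ n_i²/L_i² = (6.63×10^-34)²/(8·9.11×10^-31) · [3²/(1.53 nm)² + 4²/(1.53 nm)² + 3²/(1.53 nm)²].
Evaluating gives E = 8.760×10^-19 J = 5.48 eV.

E = 5.48 eV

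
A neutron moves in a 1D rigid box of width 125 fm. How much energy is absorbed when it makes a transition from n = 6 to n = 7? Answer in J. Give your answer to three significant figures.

|ΔE| = 2.73×10^-14 J

E_1 = h²/(8m_nL²) = 2.097×10^-15 J.
|ΔE| = |6² − 7²|·E_1 = 13·2.097×10^-15 J = 2.73×10^-14 J.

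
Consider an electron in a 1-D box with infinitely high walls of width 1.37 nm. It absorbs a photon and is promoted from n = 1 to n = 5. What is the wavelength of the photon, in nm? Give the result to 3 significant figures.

E_1 = h²/(8m_eL²) = 3.210×10^-20 J, so ΔE = (5² − 1²)E_1 = 7.704×10^-19 J.
λ = hc/ΔE = (6.626×10^-34·2.998×10^8)/7.704×10^-19 = 2.58×10^-7 m = 258 nm.

λ = 258 nm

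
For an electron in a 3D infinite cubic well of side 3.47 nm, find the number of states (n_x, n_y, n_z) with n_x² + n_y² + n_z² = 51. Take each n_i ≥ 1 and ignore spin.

The level has n_x² + n_y² + n_z² = 51. The ordered positive-integer solutions are (1, 1, 7), (1, 5, 5), (1, 7, 1), (5, 1, 5), (5, 5, 1), (7, 1, 1).
That gives 6 states.

degeneracy = 6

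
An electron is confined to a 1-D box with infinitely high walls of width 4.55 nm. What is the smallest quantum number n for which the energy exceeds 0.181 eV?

n = 4

E_1 = h²/(8m_eL²) = 2.910×10^-21 J = 0.01816 eV.
Need n² > 0.181/0.01816 = 9.967, i.e. n > 3.157.
The smallest integer satisfying this is n = 4.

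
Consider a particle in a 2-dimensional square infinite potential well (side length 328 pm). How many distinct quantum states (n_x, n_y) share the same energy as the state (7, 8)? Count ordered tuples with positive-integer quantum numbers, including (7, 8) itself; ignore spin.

The level has n_x² + n_y² = 113. The ordered positive-integer solutions are (7, 8), (8, 7).
That gives 2 states.

degeneracy = 2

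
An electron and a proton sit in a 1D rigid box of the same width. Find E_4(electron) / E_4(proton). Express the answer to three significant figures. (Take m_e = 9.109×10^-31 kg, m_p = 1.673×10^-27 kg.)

E_n ∝ 1/m at fixed n and L, so the ratio is m_p/m_e = 1.673×10^-27/9.109×10^-31 = 1.84×10^3.

1.84×10^3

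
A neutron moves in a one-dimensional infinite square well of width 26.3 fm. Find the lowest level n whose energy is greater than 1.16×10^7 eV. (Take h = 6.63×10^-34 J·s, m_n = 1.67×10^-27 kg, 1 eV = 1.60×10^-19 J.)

E_1 = h²/(8m_nL²) = 4.757×10^-14 J = 2.973×10^5 eV.
Need n² > 1.16×10^7/2.973×10^5 = 39.02, i.e. n > 6.247.
The smallest integer satisfying this is n = 7.

n = 7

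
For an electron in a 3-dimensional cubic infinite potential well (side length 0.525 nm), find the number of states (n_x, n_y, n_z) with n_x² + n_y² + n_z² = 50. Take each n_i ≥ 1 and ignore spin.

The level has n_x² + n_y² + n_z² = 50. The ordered positive-integer solutions are (3, 4, 5), (3, 5, 4), (4, 3, 5), (4, 5, 3), (5, 3, 4), (5, 4, 3).
That gives 6 states.

degeneracy = 6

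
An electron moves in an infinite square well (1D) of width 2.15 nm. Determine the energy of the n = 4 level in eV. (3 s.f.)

E_4 = 1.30 eV

For an infinite well E_n = n²h²/(8m_eL²), so E_1 = h²/(8m_eL²) = (6.626×10^-34)²/(8·9.109×10^-31·(2.15×10^-9 m)²) = 1.303×10^-20 J.
Then E_4 = 4²·E_1 = 16·1.303×10^-20 J = 2.085×10^-19 J.
Converting, E_4 = 2.085×10^-19 J / (1.602×10^-19 J/eV) = 1.30 eV.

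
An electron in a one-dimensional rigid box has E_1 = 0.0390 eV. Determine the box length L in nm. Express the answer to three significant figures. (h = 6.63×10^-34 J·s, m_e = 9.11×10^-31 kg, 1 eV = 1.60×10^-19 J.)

From E_n = n²h²/(8m_eL²), L = n·h/√(8m_eE_n).
E_1 = 0.0390 eV = 6.240×10^-21 J, so L = 1·6.63×10^-34/√(8·9.11×10^-31·6.240×10^-21) = 3.11×10^-9 m = 3.11 nm.

L = 3.11 nm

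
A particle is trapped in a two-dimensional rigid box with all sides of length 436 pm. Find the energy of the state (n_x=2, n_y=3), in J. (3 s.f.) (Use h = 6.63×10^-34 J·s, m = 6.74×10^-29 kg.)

E = 5.58×10^-20 J

For a 2D rectangular well E = (h²/8m)·Σ n_i²/L_i² = (6.63×10^-34)²/(8·6.74×10^-29) · [2²/(436 pm)² + 3²/(436 pm)²].
Evaluating gives E = 5.58×10^-20 J.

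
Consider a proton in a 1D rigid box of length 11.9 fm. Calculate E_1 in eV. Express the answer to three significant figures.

E_1 = 1.45×10^6 eV

For an infinite well E_n = n²h²/(8m_pL²), so E_1 = h²/(8m_pL²) = (6.626×10^-34)²/(8·1.673×10^-27·(1.19×10^-14 m)²) = 2.316×10^-13 J.
Converting, E_1 = 2.316×10^-13 J / (1.602×10^-19 J/eV) = 1.45×10^6 eV.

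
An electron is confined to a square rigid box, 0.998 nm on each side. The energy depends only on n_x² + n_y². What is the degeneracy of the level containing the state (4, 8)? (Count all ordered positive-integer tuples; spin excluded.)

The level has n_x² + n_y² = 80. The ordered positive-integer solutions are (4, 8), (8, 4).
That gives 2 states.

degeneracy = 2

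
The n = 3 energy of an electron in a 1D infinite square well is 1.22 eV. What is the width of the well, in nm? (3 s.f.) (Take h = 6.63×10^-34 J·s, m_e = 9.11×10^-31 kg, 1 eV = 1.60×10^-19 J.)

L = 1.67 nm

From E_n = n²h²/(8m_eL²), L = n·h/√(8m_eE_n).
E_3 = 1.22 eV = 1.952×10^-19 J, so L = 3·6.63×10^-34/√(8·9.11×10^-31·1.952×10^-19) = 1.67×10^-9 m = 1.67 nm.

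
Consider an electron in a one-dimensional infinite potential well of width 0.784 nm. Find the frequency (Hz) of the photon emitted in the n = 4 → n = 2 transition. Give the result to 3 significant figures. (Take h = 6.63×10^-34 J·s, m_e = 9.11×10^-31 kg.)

E_1 = h²/(8m_eL²) = 9.813×10^-20 J and ΔE = (4² − 2²)E_1 = 1.178×10^-18 J.
f = ΔE/h = 1.178×10^-18/6.63×10^-34 = 1.78×10^15 Hz.

f = 1.78×10^15 Hz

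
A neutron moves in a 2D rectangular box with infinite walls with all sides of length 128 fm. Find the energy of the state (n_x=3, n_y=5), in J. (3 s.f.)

E = 6.80×10^-14 J

For a 2D rectangular well E = (h²/8m_n)·Σ n_i²/L_i² = (6.626×10^-34)²/(8·1.675×10^-27) · [3²/(128 fm)² + 5²/(128 fm)²].
Evaluating gives E = 6.80×10^-14 J.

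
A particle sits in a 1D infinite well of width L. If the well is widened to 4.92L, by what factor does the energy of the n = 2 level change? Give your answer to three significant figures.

0.0413

E_n ∝ 1/L², so the energy scales by 1/4.92² = 0.0413.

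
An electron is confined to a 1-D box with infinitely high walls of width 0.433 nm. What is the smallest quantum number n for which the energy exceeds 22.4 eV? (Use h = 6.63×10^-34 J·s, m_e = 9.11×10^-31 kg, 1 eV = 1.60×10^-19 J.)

n = 4

E_1 = h²/(8m_eL²) = 3.217×10^-19 J = 2.011 eV.
Need n² > 22.4/2.011 = 11.14, i.e. n > 3.338.
The smallest integer satisfying this is n = 4.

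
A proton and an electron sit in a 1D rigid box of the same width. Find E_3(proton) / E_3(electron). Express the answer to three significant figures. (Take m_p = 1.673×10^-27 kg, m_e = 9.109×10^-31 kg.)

5.44×10^-4

E_n ∝ 1/m at fixed n and L, so the ratio is m_e/m_p = 9.109×10^-31/1.673×10^-27 = 5.44×10^-4.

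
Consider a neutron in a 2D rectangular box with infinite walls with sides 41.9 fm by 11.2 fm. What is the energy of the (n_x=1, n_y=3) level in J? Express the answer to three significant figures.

E = 2.37×10^-12 J

For a 2D rectangular well E = (h²/8m_n)·Σ n_i²/L_i² = (6.626×10^-34)²/(8·1.675×10^-27) · [1²/(41.9 fm)² + 3²/(11.2 fm)²].
Evaluating gives E = 2.37×10^-12 J.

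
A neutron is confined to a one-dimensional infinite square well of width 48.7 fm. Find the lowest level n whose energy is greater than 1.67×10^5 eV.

n = 2

E_1 = h²/(8m_nL²) = 1.381×10^-14 J = 8.620×10^4 eV.
Need n² > 1.67×10^5/8.620×10^4 = 1.937, i.e. n > 1.392.
The smallest integer satisfying this is n = 2.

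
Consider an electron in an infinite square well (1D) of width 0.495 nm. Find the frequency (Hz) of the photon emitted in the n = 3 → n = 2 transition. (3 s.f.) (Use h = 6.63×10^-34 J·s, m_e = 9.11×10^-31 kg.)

f = 1.86×10^15 Hz

E_1 = h²/(8m_eL²) = 2.462×10^-19 J and ΔE = (3² − 2²)E_1 = 1.231×10^-18 J.
f = ΔE/h = 1.231×10^-18/6.63×10^-34 = 1.86×10^15 Hz.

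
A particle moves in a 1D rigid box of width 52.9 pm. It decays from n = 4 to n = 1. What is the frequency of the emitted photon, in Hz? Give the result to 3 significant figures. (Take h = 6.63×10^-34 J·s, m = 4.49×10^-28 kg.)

f = 9.89×10^14 Hz

E_1 = h²/(8mL²) = 4.373×10^-20 J and ΔE = (4² − 1²)E_1 = 6.559×10^-19 J.
f = ΔE/h = 6.559×10^-19/6.63×10^-34 = 9.89×10^14 Hz.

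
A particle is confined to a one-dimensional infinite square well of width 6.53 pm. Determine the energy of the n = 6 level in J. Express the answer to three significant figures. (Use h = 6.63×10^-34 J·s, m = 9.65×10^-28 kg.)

E_6 = 4.81×10^-17 J

For an infinite well E_n = n²h²/(8mL²), so E_1 = h²/(8mL²) = (6.63×10^-34)²/(8·9.65×10^-28·(6.53×10^-12 m)²) = 1.335×10^-18 J.
Then E_6 = 6²·E_1 = 36·1.335×10^-18 J = 4.81×10^-17 J.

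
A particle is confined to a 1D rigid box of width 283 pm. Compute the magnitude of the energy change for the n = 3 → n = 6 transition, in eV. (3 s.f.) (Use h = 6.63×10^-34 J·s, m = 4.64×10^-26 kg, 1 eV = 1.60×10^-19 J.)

E_1 = h²/(8mL²) = 1.479×10^-23 J.
|ΔE| = |3² − 6²|·E_1 = 27·1.479×10^-23 J = 3.993×10^-22 J = 0.00250 eV.

|ΔE| = 0.00250 eV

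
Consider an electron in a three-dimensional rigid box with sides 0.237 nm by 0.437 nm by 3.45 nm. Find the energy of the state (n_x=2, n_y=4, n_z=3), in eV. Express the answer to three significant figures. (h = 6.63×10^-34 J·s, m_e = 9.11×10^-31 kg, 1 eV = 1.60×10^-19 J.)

For a 3D rectangular well E = (h²/8m_e)·Σ n_i²/L_i² = (6.63×10^-34)²/(8·9.11×10^-31) · [2²/(0.237 nm)² + 4²/(0.437 nm)² + 3²/(3.45 nm)²].
Evaluating gives E = 9.394×10^-18 J = 58.7 eV.

E = 58.7 eV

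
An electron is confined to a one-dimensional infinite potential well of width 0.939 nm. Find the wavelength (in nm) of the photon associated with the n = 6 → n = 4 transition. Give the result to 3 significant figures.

E_1 = h²/(8m_eL²) = 6.833×10^-20 J, so ΔE = (6² − 4²)E_1 = 1.367×10^-18 J.
λ = hc/ΔE = (6.626×10^-34·2.998×10^8)/1.367×10^-18 = 1.45×10^-7 m = 145 nm.

λ = 145 nm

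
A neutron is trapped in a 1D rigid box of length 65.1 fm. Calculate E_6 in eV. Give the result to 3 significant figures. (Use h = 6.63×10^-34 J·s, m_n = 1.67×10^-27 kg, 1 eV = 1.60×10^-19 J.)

E_6 = 1.75×10^6 eV

For an infinite well E_n = n²h²/(8m_nL²), so E_1 = h²/(8m_nL²) = (6.63×10^-34)²/(8·1.67×10^-27·(6.51×10^-14 m)²) = 7.764×10^-15 J.
Then E_6 = 6²·E_1 = 36·7.764×10^-15 J = 2.795×10^-13 J.
Converting, E_6 = 2.795×10^-13 J / (1.60×10^-19 J/eV) = 1.75×10^6 eV.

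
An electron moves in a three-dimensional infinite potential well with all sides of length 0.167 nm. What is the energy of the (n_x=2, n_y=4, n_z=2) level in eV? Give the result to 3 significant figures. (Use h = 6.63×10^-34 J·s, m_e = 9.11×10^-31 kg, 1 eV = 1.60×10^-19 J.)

E = 324 eV

For a 3D rectangular well E = (h²/8m_e)·Σ n_i²/L_i² = (6.63×10^-34)²/(8·9.11×10^-31) · [2²/(0.167 nm)² + 4²/(0.167 nm)² + 2²/(0.167 nm)²].
Evaluating gives E = 5.190×10^-17 J = 324 eV.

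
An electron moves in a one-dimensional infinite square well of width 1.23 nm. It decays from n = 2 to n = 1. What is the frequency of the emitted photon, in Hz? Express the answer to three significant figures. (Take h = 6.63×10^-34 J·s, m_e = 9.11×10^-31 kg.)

E_1 = h²/(8m_eL²) = 3.987×10^-20 J and ΔE = (2² − 1²)E_1 = 1.196×10^-19 J.
f = ΔE/h = 1.196×10^-19/6.63×10^-34 = 1.80×10^14 Hz.

f = 1.80×10^14 Hz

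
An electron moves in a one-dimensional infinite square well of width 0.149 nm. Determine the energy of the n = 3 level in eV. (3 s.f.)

For an infinite well E_n = n²h²/(8m_eL²), so E_1 = h²/(8m_eL²) = (6.626×10^-34)²/(8·9.109×10^-31·(1.49×10^-10 m)²) = 2.714×10^-18 J.
Then E_3 = 3²·E_1 = 9·2.714×10^-18 J = 2.443×10^-17 J.
Converting, E_3 = 2.443×10^-17 J / (1.602×10^-19 J/eV) = 152 eV.

E_3 = 152 eV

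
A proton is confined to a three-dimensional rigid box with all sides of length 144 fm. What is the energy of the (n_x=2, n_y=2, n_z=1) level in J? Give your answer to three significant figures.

For a 3D rectangular well E = (h²/8m_p)·Σ n_i²/L_i² = (6.626×10^-34)²/(8·1.673×10^-27) · [2²/(144 fm)² + 2²/(144 fm)² + 1²/(144 fm)²].
Evaluating gives E = 1.42×10^-14 J.

E = 1.42×10^-14 J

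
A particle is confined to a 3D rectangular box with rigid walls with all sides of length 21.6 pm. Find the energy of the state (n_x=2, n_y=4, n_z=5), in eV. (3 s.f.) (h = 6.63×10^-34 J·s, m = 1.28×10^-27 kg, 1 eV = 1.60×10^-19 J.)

For a 3D rectangular well E = (h²/8m)·Σ n_i²/L_i² = (6.63×10^-34)²/(8·1.28×10^-27) · [2²/(21.6 pm)² + 4²/(21.6 pm)² + 5²/(21.6 pm)²].
Evaluating gives E = 4.140×10^-18 J = 25.9 eV.

E = 25.9 eV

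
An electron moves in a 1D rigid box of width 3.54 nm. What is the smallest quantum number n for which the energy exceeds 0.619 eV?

E_1 = h²/(8m_eL²) = 4.808×10^-21 J = 0.03001 eV.
Need n² > 0.619/0.03001 = 20.63, i.e. n > 4.542.
The smallest integer satisfying this is n = 5.

n = 5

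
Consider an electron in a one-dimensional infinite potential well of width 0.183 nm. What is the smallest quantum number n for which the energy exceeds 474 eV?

E_1 = h²/(8m_eL²) = 1.799×10^-18 J = 11.23 eV.
Need n² > 474/11.23 = 42.21, i.e. n > 6.497.
The smallest integer satisfying this is n = 7.

n = 7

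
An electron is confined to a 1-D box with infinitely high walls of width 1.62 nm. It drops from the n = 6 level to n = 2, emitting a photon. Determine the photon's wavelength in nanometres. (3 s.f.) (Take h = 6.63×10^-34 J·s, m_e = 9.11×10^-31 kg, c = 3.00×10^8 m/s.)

λ = 270 nm

E_1 = h²/(8m_eL²) = 2.298×10^-20 J, so ΔE = (6² − 2²)E_1 = 7.354×10^-19 J.
λ = hc/ΔE = (6.63×10^-34·3.00×10^8)/7.354×10^-19 = 2.70×10^-7 m = 270 nm.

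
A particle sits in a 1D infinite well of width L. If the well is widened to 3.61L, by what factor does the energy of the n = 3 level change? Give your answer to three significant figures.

E_n ∝ 1/L², so the energy scales by 1/3.61² = 0.0767.

0.0767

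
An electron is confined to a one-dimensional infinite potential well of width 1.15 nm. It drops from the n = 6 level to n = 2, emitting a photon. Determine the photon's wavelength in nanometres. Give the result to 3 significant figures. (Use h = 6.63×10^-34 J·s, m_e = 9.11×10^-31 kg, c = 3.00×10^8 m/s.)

E_1 = h²/(8m_eL²) = 4.561×10^-20 J, so ΔE = (6² − 2²)E_1 = 1.460×10^-18 J.
λ = hc/ΔE = (6.63×10^-34·3.00×10^8)/1.460×10^-18 = 1.36×10^-7 m = 136 nm.

λ = 136 nm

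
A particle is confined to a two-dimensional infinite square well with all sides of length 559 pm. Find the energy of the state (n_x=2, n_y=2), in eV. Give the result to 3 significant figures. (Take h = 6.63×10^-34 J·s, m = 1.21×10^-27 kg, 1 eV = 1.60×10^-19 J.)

E = 0.00727 eV

For a 2D rectangular well E = (h²/8m)·Σ n_i²/L_i² = (6.63×10^-34)²/(8·1.21×10^-27) · [2²/(559 pm)² + 2²/(559 pm)²].
Evaluating gives E = 1.163×10^-21 J = 0.00727 eV.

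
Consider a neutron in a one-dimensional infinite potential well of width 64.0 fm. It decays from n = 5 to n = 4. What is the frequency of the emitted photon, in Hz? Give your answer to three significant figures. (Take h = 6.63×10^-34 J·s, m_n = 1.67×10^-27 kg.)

f = 1.09×10^20 Hz

E_1 = h²/(8m_nL²) = 8.033×10^-15 J and ΔE = (5² − 4²)E_1 = 7.230×10^-14 J.
f = ΔE/h = 7.230×10^-14/6.63×10^-34 = 1.09×10^20 Hz.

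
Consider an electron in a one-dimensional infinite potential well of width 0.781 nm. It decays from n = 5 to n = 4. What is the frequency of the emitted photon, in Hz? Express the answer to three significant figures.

f = 1.34×10^15 Hz

E_1 = h²/(8m_eL²) = 9.877×10^-20 J and ΔE = (5² − 4²)E_1 = 8.889×10^-19 J.
f = ΔE/h = 8.889×10^-19/6.626×10^-34 = 1.34×10^15 Hz.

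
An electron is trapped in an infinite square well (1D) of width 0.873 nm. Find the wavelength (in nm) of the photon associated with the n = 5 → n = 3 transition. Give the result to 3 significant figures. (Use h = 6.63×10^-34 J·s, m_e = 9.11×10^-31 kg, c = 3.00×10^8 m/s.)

λ = 157 nm

E_1 = h²/(8m_eL²) = 7.914×10^-20 J, so ΔE = (5² − 3²)E_1 = 1.266×10^-18 J.
λ = hc/ΔE = (6.63×10^-34·3.00×10^8)/1.266×10^-18 = 1.57×10^-7 m = 157 nm.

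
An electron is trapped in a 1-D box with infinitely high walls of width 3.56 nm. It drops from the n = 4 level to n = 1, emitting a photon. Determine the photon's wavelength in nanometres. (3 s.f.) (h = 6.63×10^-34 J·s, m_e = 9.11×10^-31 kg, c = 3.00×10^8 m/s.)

λ = 2.79×10^3 nm

E_1 = h²/(8m_eL²) = 4.759×10^-21 J, so ΔE = (4² − 1²)E_1 = 7.139×10^-20 J.
λ = hc/ΔE = (6.63×10^-34·3.00×10^8)/7.139×10^-20 = 2.79×10^-6 m = 2.79×10^3 nm.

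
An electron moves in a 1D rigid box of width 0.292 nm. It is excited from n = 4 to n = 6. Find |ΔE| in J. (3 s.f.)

|ΔE| = 1.41×10^-17 J

E_1 = h²/(8m_eL²) = 7.066×10^-19 J.
|ΔE| = |4² − 6²|·E_1 = 20·7.066×10^-19 J = 1.41×10^-17 J.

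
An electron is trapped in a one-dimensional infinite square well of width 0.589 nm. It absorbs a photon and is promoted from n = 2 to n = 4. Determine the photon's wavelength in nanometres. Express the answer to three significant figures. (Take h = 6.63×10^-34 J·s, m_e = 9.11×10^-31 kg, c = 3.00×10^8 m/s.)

λ = 95.3 nm

E_1 = h²/(8m_eL²) = 1.739×10^-19 J, so ΔE = (4² − 2²)E_1 = 2.087×10^-18 J.
λ = hc/ΔE = (6.63×10^-34·3.00×10^8)/2.087×10^-18 = 9.53×10^-8 m = 95.3 nm.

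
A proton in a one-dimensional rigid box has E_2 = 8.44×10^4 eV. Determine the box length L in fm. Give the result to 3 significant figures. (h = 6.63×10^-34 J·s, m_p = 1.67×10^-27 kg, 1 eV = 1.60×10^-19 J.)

From E_n = n²h²/(8m_pL²), L = n·h/√(8m_pE_n).
E_2 = 8.44×10^4 eV = 1.350×10^-14 J, so L = 2·6.63×10^-34/√(8·1.67×10^-27·1.350×10^-14) = 9.87×10^-14 m = 98.7 fm.

L = 98.7 fm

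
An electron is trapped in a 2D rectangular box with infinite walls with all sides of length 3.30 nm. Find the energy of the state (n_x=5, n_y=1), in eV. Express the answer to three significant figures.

E = 0.898 eV

For a 2D rectangular well E = (h²/8m_e)·Σ n_i²/L_i² = (6.626×10^-34)²/(8·9.109×10^-31) · [5²/(3.30 nm)² + 1²/(3.30 nm)²].
Evaluating gives E = 1.438×10^-19 J = 0.898 eV.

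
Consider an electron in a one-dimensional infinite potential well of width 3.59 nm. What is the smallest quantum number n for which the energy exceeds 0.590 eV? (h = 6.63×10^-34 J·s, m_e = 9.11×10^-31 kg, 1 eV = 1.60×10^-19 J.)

n = 5

E_1 = h²/(8m_eL²) = 4.680×10^-21 J = 0.02925 eV.
Need n² > 0.590/0.02925 = 20.17, i.e. n > 4.491.
The smallest integer satisfying this is n = 5.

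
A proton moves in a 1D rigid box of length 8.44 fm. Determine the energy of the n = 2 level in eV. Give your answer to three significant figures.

For an infinite well E_n = n²h²/(8m_pL²), so E_1 = h²/(8m_pL²) = (6.626×10^-34)²/(8·1.673×10^-27·(8.44×10^-15 m)²) = 4.605×10^-13 J.
Then E_2 = 2²·E_1 = 4·4.605×10^-13 J = 1.842×10^-12 J.
Converting, E_2 = 1.842×10^-12 J / (1.602×10^-19 J/eV) = 1.15×10^7 eV.

E_2 = 1.15×10^7 eV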